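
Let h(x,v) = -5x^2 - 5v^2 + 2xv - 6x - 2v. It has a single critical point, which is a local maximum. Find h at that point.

7/3

∂h/∂x = -10x + 2v - 6 = 0 and ∂h/∂v = 2x - 10v - 2 = 0, so (x, v) = (-2/3, -1/3).
The Hessian has h_{xx} = -10, h_{vv} = -10, h_{xv} = 2, giving D = 96 > 0 with h_{xx} < 0, so the point is a local maximum.
h(-2/3, -1/3) = 7/3.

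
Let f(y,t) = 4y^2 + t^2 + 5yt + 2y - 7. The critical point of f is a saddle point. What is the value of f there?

-59/9

∂f/∂y = 8y + 5t + 2 = 0 and ∂f/∂t = 5y + 2t = 0, so (y, t) = (4/9, -10/9).
The Hessian has f_{yy} = 8, f_{tt} = 2, f_{yt} = 5, giving D = -9 < 0, so the point is a saddle point.
f(4/9, -10/9) = -59/9.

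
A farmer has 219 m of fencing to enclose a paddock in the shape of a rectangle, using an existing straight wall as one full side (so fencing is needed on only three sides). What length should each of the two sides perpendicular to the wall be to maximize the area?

Let the sides perpendicular to the wall have length x and the parallel side y, so 2x + y = 219 and the area is A = xy = x(219 − 2x).
A'(x) = 219 − 4x = 0 gives x = 219/4, and A''(x) = −4 < 0 confirms a maximum.
Then y = 219 − 2·219/4 = 219/2 and A = 47961/8.

219/4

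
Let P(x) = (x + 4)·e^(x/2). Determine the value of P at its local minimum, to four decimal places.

-0.0996

By the product rule, P'(x) = ((1/2)x + 3)·e^(x/2). Since e^(x/2) > 0, the only critical point is x = -6.
P''(-6) has the same sign as 1/2 > 0, so this is a local minimum.
P(-6) = (-2)·e^(-3) ≈ -0.0996.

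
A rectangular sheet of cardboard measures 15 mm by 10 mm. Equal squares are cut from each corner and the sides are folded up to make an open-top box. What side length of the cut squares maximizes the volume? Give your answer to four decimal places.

With cut size x, the volume is V(x) = x(15 − 2x)(10 − 2x) for 0 < x < 5.
V'(x) = 12x^2 − 100x + 150. Setting V'(x) = 0 gives x ≈ 1.9619 (the root in (0, 5)).
V''(x) = 24x − 100 is negative there, so this is the maximum; V ≈ 132.0382.

1.9619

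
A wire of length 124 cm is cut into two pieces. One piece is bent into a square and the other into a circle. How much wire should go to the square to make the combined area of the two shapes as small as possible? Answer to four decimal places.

Let x be the length used for the square. Square side x/4; circle radius (124−x)/(2π).
A(x) = (x/4)² + π·((124−x)/(2π))² = x²/16 + (124−x)²/(4π) for 0 ≤ x ≤ 124. A'(x) = x/8 − (124−x)/(2π) = 0 gives x = 4·124/(π+4) ≈ 69.4523.
A'' = 1/8 + 1/(2π) > 0, so this gives the minimum combined area; x ≈ 69.4523 cm to the square.

69.4523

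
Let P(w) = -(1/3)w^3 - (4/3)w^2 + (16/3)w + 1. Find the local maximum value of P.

401/81

Critical points: P'(w) = -w^2 - (8/3)w + 16/3 vanishes at w = -4, 4/3.
Second-derivative test with P''(w) = -2w - 8/3: P''(-4) = 16/3 > 0 ⇒ local minimum; P''(4/3) = -16/3 < 0 ⇒ local maximum.
The local maximum is P(4/3) = 401/81.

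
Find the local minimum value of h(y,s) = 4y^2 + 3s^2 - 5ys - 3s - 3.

∂h/∂y = 8y - 5s = 0 and ∂h/∂s = -5y + 6s - 3 = 0, so (y, s) = (15/23, 24/23).
The Hessian has h_{yy} = 8, h_{ss} = 6, h_{ys} = -5, giving D = 23 > 0 with h_{yy} > 0, so the point is a local minimum.
h(15/23, 24/23) = -105/23.

-105/23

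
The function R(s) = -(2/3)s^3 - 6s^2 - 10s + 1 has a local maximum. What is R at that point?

17/3

Critical points: R'(s) = -2s^2 - 12s - 10 vanishes at s = -5, -1.
Second-derivative test with R''(s) = -4s - 12: R''(-5) = 8 > 0 ⇒ local minimum; R''(-1) = -8 < 0 ⇒ local maximum.
The local maximum is R(-1) = 17/3.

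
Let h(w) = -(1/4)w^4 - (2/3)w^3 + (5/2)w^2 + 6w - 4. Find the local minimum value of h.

-85/12

h'(w) = -w^3 - 2w^2 + 5w + 6. Setting h'(w) = 0 gives w ∈ {-3, -1, 2}.
Since h''(w) = -3w^2 - 4w + 5, we get h''(-3) = -10 < 0 ⇒ local maximum; h''(-1) = 6 > 0 ⇒ local minimum; h''(2) = -15 < 0 ⇒ local maximum.
The local minimum is h(-1) = -85/12.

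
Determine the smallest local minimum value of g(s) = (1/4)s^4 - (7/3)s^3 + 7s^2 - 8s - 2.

Critical points: g'(s) = s^3 - 7s^2 + 14s - 8 vanishes at s = 1, 2, 4.
g''(s) = 3s^2 - 14s + 14. g''(1) = 3 > 0 ⇒ local minimum; g''(2) = -2 < 0 ⇒ local maximum; g''(4) = 6 > 0 ⇒ local minimum.
Thus g has its smallest local minimum at s = 4, with value -22/3.

-22/3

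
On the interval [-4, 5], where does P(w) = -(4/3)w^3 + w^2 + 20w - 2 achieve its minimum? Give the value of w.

Differentiating, P'(w) = -4w^2 + 2w + 20; which vanishes at w = -2 and w = 5/2.
Candidates: P(-4) = 58/3; P(-2) = -82/3; P(5/2) = 401/12; P(5) = -131/3.
So the minimum is P(5) = -131/3.

5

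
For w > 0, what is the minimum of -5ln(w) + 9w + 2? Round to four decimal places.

9.9389

R'(w) = -5/w + 9 = 0 gives w = 5/9.
R''(w) = 5/w², which is positive for w > 0, so this is a local minimum.
R(5/9) = -5·ln(5/9) + 5 + 2 ≈ 9.9389.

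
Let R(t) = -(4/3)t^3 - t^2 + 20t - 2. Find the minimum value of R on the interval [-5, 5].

The derivative is -4t^2 - 2t + 20, which vanishes at t = -5/2 and t = 2.
Evaluating at the critical points and endpoints: R(-5) = 119/3,  R(-5/2) = -449/12,  R(2) = 70/3,  R(5) = -281/3.
The minimum over the interval is -281/3, attained at t = 5.

-281/3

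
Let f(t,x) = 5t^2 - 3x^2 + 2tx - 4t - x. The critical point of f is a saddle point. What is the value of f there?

∂f/∂t = 10t + 2x - 4 = 0 and ∂f/∂x = 2t - 6x - 1 = 0, so (t, x) = (13/32, -1/32).
The Hessian has f_{tt} = 10, f_{xx} = -6, f_{tx} = 2, giving D = -64 < 0, so the point is a saddle point.
f(13/32, -1/32) = -51/64.

-51/64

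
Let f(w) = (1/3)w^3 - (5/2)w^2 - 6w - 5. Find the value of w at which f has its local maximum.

Critical points: f'(w) = w^2 - 5w - 6 vanishes at w = -1, 6.
f''(w) = 2w - 5. f''(-1) = -7 < 0 ⇒ local maximum; f''(6) = 7 > 0 ⇒ local minimum.
So the local maximum value is f(-1) = -11/6.

-1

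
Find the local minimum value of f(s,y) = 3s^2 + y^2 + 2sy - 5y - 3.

-99/8

∂f/∂s = 6s + 2y = 0 and ∂f/∂y = 2s + 2y - 5 = 0, so (s, y) = (-5/4, 15/4).
The Hessian has f_{ss} = 6, f_{yy} = 2, f_{sy} = 2, giving D = 8 > 0 with f_{ss} > 0, so the point is a local minimum.
f(-5/4, 15/4) = -99/8.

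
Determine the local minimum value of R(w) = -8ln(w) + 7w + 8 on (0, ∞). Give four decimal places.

14.9317

R'(w) = -8/w + 7 = 0 gives w = 8/7.
R''(w) = 8/w², which is positive for w > 0, so this is a local minimum.
R(8/7) = -8·ln(8/7) + 8 + 8 ≈ 14.9317.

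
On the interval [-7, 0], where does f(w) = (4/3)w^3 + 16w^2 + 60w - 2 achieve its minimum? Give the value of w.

-7

Differentiating, f'(w) = 4w^2 + 32w + 60; which vanishes at w = -5 and w = -3.
Candidates: f(-7) = -286/3; f(-5) = -206/3; f(-3) = -74; f(0) = -2.
Hence the absolute minimum is -286/3 at w = -7.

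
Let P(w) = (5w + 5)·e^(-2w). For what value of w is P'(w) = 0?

-1/2

By the product rule, P'(w) = (-10w - 5)·e^(-2w). Since e^(-2w) > 0, the only critical point is w = -1/2.
P''(-1/2) has the same sign as -10 < 0, so this is a local maximum.
P(-1/2) = (5/2)·e^(1) ≈ 6.7957.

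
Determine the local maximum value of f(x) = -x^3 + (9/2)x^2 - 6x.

-2

Critical points: f'(x) = -3x^2 + 9x - 6 vanishes at x = 1, 2.
Second-derivative test with f''(x) = -6x + 9: f''(1) = 3 > 0 ⇒ local minimum; f''(2) = -3 < 0 ⇒ local maximum.
The local maximum is f(2) = -2.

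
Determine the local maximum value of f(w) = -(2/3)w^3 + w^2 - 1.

-2/3

f'(w) = -2w^2 + 2w = 0 at w = 0, 1.
Since f''(w) = -4w + 2, we get f''(0) = 2 > 0 ⇒ local minimum; f''(1) = -2 < 0 ⇒ local maximum.
Thus f has its local maximum at w = 1, with value -2/3.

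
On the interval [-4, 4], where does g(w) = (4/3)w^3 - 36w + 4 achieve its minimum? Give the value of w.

3

Differentiating, g'(w) = 4w^2 - 36; which vanishes at w = -3 and w = 3.
Compare values at every candidate in [-4, 4]: g(-4) = 188/3, g(-3) = 76, g(3) = -68, g(4) = -164/3.
So the minimum is g(3) = -68.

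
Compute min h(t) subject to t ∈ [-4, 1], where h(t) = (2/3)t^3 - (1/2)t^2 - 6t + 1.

Differentiating, h'(t) = 2t^2 - t - 6; whose only zero in [-4, 1] is t = -3/2.
Compare values at every candidate in [-4, 1]: h(-4) = -77/3; h(-3/2) = 53/8; h(1) = -29/6.
So the minimum is h(-4) = -77/3.

-77/3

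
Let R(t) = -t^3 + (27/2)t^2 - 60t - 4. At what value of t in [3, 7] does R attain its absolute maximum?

R'(t) = -3t^2 + 27t - 60, which vanishes at t = 4 and t = 5.
Evaluating at the critical points and endpoints: R(3) = -179/2,  R(4) = -92,  R(5) = -183/2,  R(7) = -211/2.
So the maximum is R(3) = -179/2.

3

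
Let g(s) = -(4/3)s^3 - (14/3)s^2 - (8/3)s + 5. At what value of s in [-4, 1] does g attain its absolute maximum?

-4

g'(s) = -4s^2 - (28/3)s - 8/3, which vanishes at s = -2 and s = -1/3.
Candidates: g(-4) = 79/3,  g(-2) = 7/3,  g(-1/3) = 439/81,  g(1) = -11/3.
The maximum over the interval is 79/3, attained at s = -4.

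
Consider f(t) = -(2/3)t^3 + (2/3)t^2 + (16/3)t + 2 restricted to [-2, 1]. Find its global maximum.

22/3

Differentiating, f'(t) = -2t^2 + (4/3)t + 16/3; whose only zero in [-2, 1] is t = -4/3.
Candidates: f(-2) = -2/3,  f(-4/3) = -190/81,  f(1) = 22/3.
So the maximum is f(1) = 22/3.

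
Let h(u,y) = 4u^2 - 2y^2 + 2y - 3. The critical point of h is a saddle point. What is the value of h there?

-5/2

∂h/∂u = 8u = 0 and ∂h/∂y = -4y + 2 = 0, so (u, y) = (0, 1/2).
The Hessian has h_{uu} = 8, h_{yy} = -4, h_{uy} = 0, giving D = -32 < 0, so the point is a saddle point.
h(0, 1/2) = -5/2.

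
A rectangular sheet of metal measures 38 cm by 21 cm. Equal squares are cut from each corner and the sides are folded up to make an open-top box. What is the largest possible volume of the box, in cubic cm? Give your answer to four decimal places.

With cut size x, the volume is V(x) = x(38 − 2x)(21 − 2x) for 0 < x < 10.5.
V'(x) = 12x^2 − 236x + 798. Setting V'(x) = 0 gives x ≈ 4.3384 (the root in (0, 10.5)).
V''(x) = 24x − 236 is negative there, so this is the maximum; V ≈ 1567.7054.

1567.7054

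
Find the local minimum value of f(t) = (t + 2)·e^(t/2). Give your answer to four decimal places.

-0.2707

Differentiating with the product rule gives f'(t) = ((1/2)t + 2)·e^(t/2). Since e^(t/2) > 0, the only critical point is t = -4.
f''(-4) has the same sign as 1/2 > 0, so this is a local minimum.
f(-4) = (-2)·e^(-2) ≈ -0.2707.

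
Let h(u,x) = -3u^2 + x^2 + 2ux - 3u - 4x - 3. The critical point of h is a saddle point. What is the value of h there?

∂h/∂u = -6u + 2x - 3 = 0 and ∂h/∂x = 2u + 2x - 4 = 0, so (u, x) = (1/8, 15/8).
The Hessian has h_{uu} = -6, h_{xx} = 2, h_{ux} = 2, giving D = -16 < 0, so the point is a saddle point.
h(1/8, 15/8) = -111/16.

-111/16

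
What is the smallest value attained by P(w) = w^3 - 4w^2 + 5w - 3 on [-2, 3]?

-37

P'(w) = 3w^2 - 8w + 5, which vanishes at w = 1 and w = 5/3.
Compare values at every candidate in [-2, 3]: P(-2) = -37, P(1) = -1, P(5/3) = -31/27, P(3) = 3.
The minimum over the interval is -37, attained at w = -2.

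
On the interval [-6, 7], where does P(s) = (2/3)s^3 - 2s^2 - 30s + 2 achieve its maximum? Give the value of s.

-3

The derivative is 2s^2 - 4s - 30, which vanishes at s = -3 and s = 5.
Compare values at every candidate in [-6, 7]: P(-6) = -34; P(-3) = 56; P(5) = -344/3; P(7) = -232/3.
Hence the absolute maximum is 56 at s = -3.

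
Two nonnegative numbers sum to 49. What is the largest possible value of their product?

With x + y = 49, the product is P(x) = x(49 − x).
P'(x) = 49 − 2x = 0 gives x = 49/2; P'' = −2 < 0, so this is the maximum.
P = 49/2·49/2 = 2401/4.

2401/4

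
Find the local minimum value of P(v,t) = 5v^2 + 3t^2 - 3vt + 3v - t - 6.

-329/51

∂P/∂v = 10v - 3t + 3 = 0 and ∂P/∂t = -3v + 6t - 1 = 0, so (v, t) = (-5/17, 1/51).
The Hessian has P_{vv} = 10, P_{tt} = 6, P_{vt} = -3, giving D = 51 > 0 with P_{vv} > 0, so the point is a local minimum.
P(-5/17, 1/51) = -329/51.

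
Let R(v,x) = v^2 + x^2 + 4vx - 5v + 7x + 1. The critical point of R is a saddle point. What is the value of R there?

113/6

∂R/∂v = 2v + 4x - 5 = 0 and ∂R/∂x = 4v + 2x + 7 = 0, so (v, x) = (-19/6, 17/6).
The Hessian has R_{vv} = 2, R_{xx} = 2, R_{vx} = 4, giving D = -12 < 0, so the point is a saddle point.
R(-19/6, 17/6) = 113/6.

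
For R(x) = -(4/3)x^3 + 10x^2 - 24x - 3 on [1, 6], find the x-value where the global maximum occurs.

The derivative is -4x^2 + 20x - 24, which vanishes at x = 2 and x = 3.
Evaluating at the critical points and endpoints: R(1) = -55/3,  R(2) = -65/3,  R(3) = -21,  R(6) = -75.
So the maximum is R(1) = -55/3.

1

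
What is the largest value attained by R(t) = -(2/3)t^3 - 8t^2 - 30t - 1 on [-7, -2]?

137/3

R'(t) = -2t^2 - 16t - 30, which vanishes at t = -5 and t = -3.
Compare values at every candidate in [-7, -2]: R(-7) = 137/3; R(-5) = 97/3; R(-3) = 35; R(-2) = 97/3.
Hence the absolute maximum is 137/3 at t = -7.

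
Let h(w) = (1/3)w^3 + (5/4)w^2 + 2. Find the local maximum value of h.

221/48

h'(w) = w^2 + (5/2)w = 0 at w = -5/2, 0.
Since h''(w) = 2w + 5/2, we get h''(-5/2) = -5/2 < 0 ⇒ local maximum; h''(0) = 5/2 > 0 ⇒ local minimum.
Thus h has its local maximum at w = -5/2, with value 221/48.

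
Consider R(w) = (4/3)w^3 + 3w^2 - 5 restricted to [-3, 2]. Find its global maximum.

53/3

Differentiating, R'(w) = 4w^2 + 6w; which vanishes at w = -3/2 and w = 0.
Evaluating at the critical points and endpoints: R(-3) = -14,  R(-3/2) = -11/4,  R(0) = -5,  R(2) = 53/3.
Hence the absolute maximum is 53/3 at w = 2.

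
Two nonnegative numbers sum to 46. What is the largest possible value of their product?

With x + y = 46, the product is P(x) = x(46 − x).
P'(x) = 46 − 2x = 0 gives x = 23; P'' = −2 < 0, so this is the maximum.
P = 23·23 = 529.

529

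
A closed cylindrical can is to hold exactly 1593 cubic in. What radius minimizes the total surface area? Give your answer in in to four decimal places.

6.3291

With radius r and height h, πr²h = 1593 so h = 1593/(πr²), and S(r) = 2πr² + 2πrh = 2πr² + 2·1593/r.
S'(r) = 4πr − 2·1593/r² = 0 ⇒ r³ = 1593/(2π), so r ≈ 6.3291 and h = 2r ≈ 12.6583.
S''(r) = 4π + 4·1593/r³ > 0, so this is the minimum; S ≈ 755.0778.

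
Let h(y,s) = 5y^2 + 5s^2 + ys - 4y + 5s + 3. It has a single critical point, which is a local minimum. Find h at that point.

8/11

∂h/∂y = 10y + s - 4 = 0 and ∂h/∂s = y + 10s + 5 = 0, so (y, s) = (5/11, -6/11).
The Hessian has h_{yy} = 10, h_{ss} = 10, h_{ys} = 1, giving D = 99 > 0 with h_{yy} > 0, so the point is a local minimum.
h(5/11, -6/11) = 8/11.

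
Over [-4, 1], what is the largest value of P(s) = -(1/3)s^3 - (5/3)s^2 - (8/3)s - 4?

P'(s) = -s^2 - (10/3)s - 8/3, which vanishes at s = -2 and s = -4/3.
Compare values at every candidate in [-4, 1]: P(-4) = 4/3,  P(-2) = -8/3,  P(-4/3) = -212/81,  P(1) = -26/3.
So the maximum is P(-4) = 4/3.

4/3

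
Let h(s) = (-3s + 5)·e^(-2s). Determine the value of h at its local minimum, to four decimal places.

-0.0197

By the product rule, h'(s) = (6s - 13)·e^(-2s). Since e^(-2s) > 0, the only critical point is s = 13/6.
h''(13/6) has the same sign as 6 > 0, so this is a local minimum.
h(13/6) = (-3/2)·e^(-13/3) ≈ -0.0197.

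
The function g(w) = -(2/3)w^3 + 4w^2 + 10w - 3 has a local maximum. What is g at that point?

g'(w) = -2w^2 + 8w + 10. Setting g'(w) = 0 gives w ∈ {-1, 5}.
Since g''(w) = -4w + 8, we get g''(-1) = 12 > 0 ⇒ local minimum; g''(5) = -12 < 0 ⇒ local maximum.
Thus g has its local maximum at w = 5, with value 191/3.

191/3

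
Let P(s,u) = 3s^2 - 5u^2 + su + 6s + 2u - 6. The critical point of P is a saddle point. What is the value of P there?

-546/61

∂P/∂s = 6s + u + 6 = 0 and ∂P/∂u = s - 10u + 2 = 0, so (s, u) = (-62/61, 6/61).
The Hessian has P_{ss} = 6, P_{uu} = -10, P_{su} = 1, giving D = -61 < 0, so the point is a saddle point.
P(-62/61, 6/61) = -546/61.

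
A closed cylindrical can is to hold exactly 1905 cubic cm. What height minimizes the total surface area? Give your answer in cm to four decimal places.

13.4359

With radius r and height h, πr²h = 1905 so h = 1905/(πr²), and S(r) = 2πr² + 2πrh = 2πr² + 2·1905/r.
S'(r) = 4πr − 2·1905/r² = 0 ⇒ r³ = 1905/(2π), so r ≈ 6.7180 and h = 2r ≈ 13.4359.
S''(r) = 4π + 4·1905/r³ > 0, so this is the minimum; S ≈ 850.7028.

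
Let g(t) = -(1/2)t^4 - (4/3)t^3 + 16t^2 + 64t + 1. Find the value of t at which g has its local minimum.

g'(t) = -2t^3 - 4t^2 + 32t + 64. Setting g'(t) = 0 gives t ∈ {-4, -2, 4}.
g''(t) = -6t^2 - 8t + 32. g''(-4) = -32 < 0 ⇒ local maximum; g''(-2) = 24 > 0 ⇒ local minimum; g''(4) = -96 < 0 ⇒ local maximum.
Thus g has its local minimum at t = -2, with value -181/3.

-2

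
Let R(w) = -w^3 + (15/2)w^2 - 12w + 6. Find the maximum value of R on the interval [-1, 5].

Differentiating, R'(w) = -3w^2 + 15w - 12; which vanishes at w = 1 and w = 4.
Compare values at every candidate in [-1, 5]: R(-1) = 53/2; R(1) = 1/2; R(4) = 14; R(5) = 17/2.
Hence the absolute maximum is 53/2 at w = -1.

53/2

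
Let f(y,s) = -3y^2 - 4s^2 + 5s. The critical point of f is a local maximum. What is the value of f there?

25/16

∂f/∂y = -6y = 0 and ∂f/∂s = -8s + 5 = 0, so (y, s) = (0, 5/8).
The Hessian has f_{yy} = -6, f_{ss} = -8, f_{ys} = 0, giving D = 48 > 0 with f_{yy} < 0, so the point is a local maximum.
f(0, 5/8) = 25/16.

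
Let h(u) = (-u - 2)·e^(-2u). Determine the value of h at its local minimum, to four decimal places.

-10.0428

h'(u) = (-1)·e^(-2u) + (-u - 2)·(-2)·e^(-2u) = (2u + 3)·e^(-2u). Since e^(-2u) > 0, the only critical point is u = -3/2.
h''(-3/2) has the same sign as 2 > 0, so this is a local minimum.
h(-3/2) = (-1/2)·e^(3) ≈ -10.0428.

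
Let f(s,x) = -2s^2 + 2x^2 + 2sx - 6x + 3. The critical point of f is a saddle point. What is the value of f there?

∂f/∂s = -4s + 2x = 0 and ∂f/∂x = 2s + 4x - 6 = 0, so (s, x) = (3/5, 6/5).
The Hessian has f_{ss} = -4, f_{xx} = 4, f_{sx} = 2, giving D = -20 < 0, so the point is a saddle point.
f(3/5, 6/5) = -3/5.

-3/5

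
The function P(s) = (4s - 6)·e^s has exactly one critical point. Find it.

1/2

Differentiating with the product rule gives P'(s) = (4s - 2)·e^s. Since e^s > 0, the only critical point is s = 1/2.
P''(1/2) has the same sign as 4 > 0, so this is a local minimum.
P(1/2) = (-4)·e^(1/2) ≈ -6.5949.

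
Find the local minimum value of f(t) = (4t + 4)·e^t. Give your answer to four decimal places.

-0.5413

By the product rule, f'(t) = (4t + 8)·e^t. Since e^t > 0, the only critical point is t = -2.
f''(-2) has the same sign as 4 > 0, so this is a local minimum.
f(-2) = (-4)·e^(-2) ≈ -0.5413.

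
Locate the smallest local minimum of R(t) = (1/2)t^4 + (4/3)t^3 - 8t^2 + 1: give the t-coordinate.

-4

R'(t) = 2t^3 + 4t^2 - 16t = 0 at t = -4, 0, 2.
Second-derivative test with R''(t) = 6t^2 + 8t - 16: R''(-4) = 48 > 0 ⇒ local minimum; R''(0) = -16 < 0 ⇒ local maximum; R''(2) = 24 > 0 ⇒ local minimum.
The smallest local minimum is R(-4) = -253/3.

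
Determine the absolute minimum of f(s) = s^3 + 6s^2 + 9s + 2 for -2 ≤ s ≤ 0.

Differentiating, f'(s) = 3s^2 + 12s + 9; whose only zero in [-2, 0] is s = -1.
Compare values at every candidate in [-2, 0]: f(-2) = 0,  f(-1) = -2,  f(0) = 2.
Hence the absolute minimum is -2 at s = -1.

-2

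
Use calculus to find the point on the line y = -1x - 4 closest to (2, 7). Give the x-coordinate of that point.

-9/2

Minimize D(x)^2 = (x - 2)^2 + (-x - 11)^2.
d/dx[D^2] = 2(x - 2) + 2·(-1)·(-x - 11) = 0 ⇒ x = -9/2.
Then y = 1/2 and the distance is √(169/2) ≈ 9.1924.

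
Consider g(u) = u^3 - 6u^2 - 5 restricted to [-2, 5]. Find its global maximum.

-5

The derivative is 3u^2 - 12u, which vanishes at u = 0 and u = 4.
Evaluating at the critical points and endpoints: g(-2) = -37, g(0) = -5, g(4) = -37, g(5) = -30.
So the maximum is g(0) = -5.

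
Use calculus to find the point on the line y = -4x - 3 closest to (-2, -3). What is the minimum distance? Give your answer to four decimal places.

Minimize D(x)^2 = (x + 2)^2 + (-4x)^2.
d/dx[D^2] = 2(x + 2) + 2·(-4)·(-4x) = 0 ⇒ x = -2/17.
Then y = -43/17 and the distance is √(64/17) ≈ 1.9403.

1.9403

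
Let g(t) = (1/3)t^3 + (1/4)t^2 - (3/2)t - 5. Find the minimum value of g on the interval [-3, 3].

The derivative is t^2 + (1/2)t - 3/2, which vanishes at t = -3/2 and t = 1.
Evaluating at the critical points and endpoints: g(-3) = -29/4, g(-3/2) = -53/16, g(1) = -71/12, g(3) = 7/4.
Hence the absolute minimum is -29/4 at t = -3.

-29/4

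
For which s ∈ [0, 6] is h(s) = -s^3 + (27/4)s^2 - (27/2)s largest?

h'(s) = -3s^2 + (27/2)s - 27/2, which vanishes at s = 3/2 and s = 3.
Candidates: h(0) = 0; h(3/2) = -135/16; h(3) = -27/4; h(6) = -54.
The maximum over the interval is 0, attained at s = 0.

0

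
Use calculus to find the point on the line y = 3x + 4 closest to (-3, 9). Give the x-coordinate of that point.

6/5

Minimize D(x)^2 = (x + 3)^2 + (3x - 5)^2.
d/dx[D^2] = 2(x + 3) + 2·3·(3x - 5) = 0 ⇒ x = 6/5.
Then y = 38/5 and the distance is √(98/5) ≈ 4.4272.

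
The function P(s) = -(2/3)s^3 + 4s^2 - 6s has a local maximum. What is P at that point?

0

Critical points: P'(s) = -2s^2 + 8s - 6 vanishes at s = 1, 3.
P''(s) = -4s + 8. P''(1) = 4 > 0 ⇒ local minimum; P''(3) = -4 < 0 ⇒ local maximum.
The local maximum is P(3) = 0.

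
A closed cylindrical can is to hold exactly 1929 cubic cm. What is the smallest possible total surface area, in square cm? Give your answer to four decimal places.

857.8329

With radius r and height h, πr²h = 1929 so h = 1929/(πr²), and S(r) = 2πr² + 2πrh = 2πr² + 2·1929/r.
S'(r) = 4πr − 2·1929/r² = 0 ⇒ r³ = 1929/(2π), so r ≈ 6.7461 and h = 2r ≈ 13.4921.
S''(r) = 4π + 4·1929/r³ > 0, so this is the minimum; S ≈ 857.8329.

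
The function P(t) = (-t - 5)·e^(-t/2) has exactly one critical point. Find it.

-3

P'(t) = (-1)·e^(-t/2) + (-t - 5)·(-1/2)·e^(-t/2) = ((1/2)t + 3/2)·e^(-t/2). Since e^(-t/2) > 0, the only critical point is t = -3.
P''(-3) has the same sign as 1/2 > 0, so this is a local minimum.
P(-3) = (-2)·e^(3/2) ≈ -8.9634.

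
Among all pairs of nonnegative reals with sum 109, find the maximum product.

11881/4

With x + y = 109, the product is P(x) = x(109 − x).
P'(x) = 109 − 2x = 0 gives x = 109/2; P'' = −2 < 0, so this is the maximum.
P = 109/2·109/2 = 11881/4.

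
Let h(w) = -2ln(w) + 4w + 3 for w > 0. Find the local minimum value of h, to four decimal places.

h'(w) = -2/w + 4 = 0 gives w = 1/2.
h''(w) = 2/w², which is positive for w > 0, so this is a local minimum.
h(1/2) = -2·ln(1/2) + 2 + 3 ≈ 6.3863.

6.3863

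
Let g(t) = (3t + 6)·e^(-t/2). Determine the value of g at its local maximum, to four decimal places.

By the product rule, g'(t) = (-(3/2)t)·e^(-t/2). Since e^(-t/2) > 0, the only critical point is t = 0.
g''(0) has the same sign as -3/2 < 0, so this is a local maximum.
g(0) = (6)·e^(0) ≈ 6.0000.

6.0000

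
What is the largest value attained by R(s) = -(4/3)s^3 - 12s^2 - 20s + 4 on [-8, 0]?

Differentiating, R'(s) = -4s^2 - 24s - 20; which vanishes at s = -5 and s = -1.
Evaluating at the critical points and endpoints: R(-8) = 236/3,  R(-5) = -88/3,  R(-1) = 40/3,  R(0) = 4.
The maximum over the interval is 236/3, attained at s = -8.

236/3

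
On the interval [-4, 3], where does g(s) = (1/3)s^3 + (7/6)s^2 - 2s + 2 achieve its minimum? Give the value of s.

2/3

Differentiating, g'(s) = s^2 + (7/3)s - 2; which vanishes at s = -3 and s = 2/3.
Candidates: g(-4) = 22/3, g(-3) = 19/2, g(2/3) = 104/81, g(3) = 31/2.
The minimum over the interval is 104/81, attained at s = 2/3.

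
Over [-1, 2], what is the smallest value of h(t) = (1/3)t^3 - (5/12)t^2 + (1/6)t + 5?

49/12

h'(t) = t^2 - (5/6)t + 1/6, which vanishes at t = 1/3 and t = 1/2.
Evaluating at the critical points and endpoints: h(-1) = 49/12; h(1/3) = 1627/324; h(1/2) = 241/48; h(2) = 19/3.
So the minimum is h(-1) = 49/12.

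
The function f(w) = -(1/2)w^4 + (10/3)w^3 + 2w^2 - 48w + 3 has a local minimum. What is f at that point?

f'(w) = -2w^3 + 10w^2 + 4w - 48 = 0 at w = -2, 3, 4.
Since f''(w) = -6w^2 + 20w + 4, we get f''(-2) = -60 < 0 ⇒ local maximum; f''(3) = 10 > 0 ⇒ local minimum; f''(4) = -12 < 0 ⇒ local maximum.
Thus f has its local minimum at w = 3, with value -147/2.

-147/2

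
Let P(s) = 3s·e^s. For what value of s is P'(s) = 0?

By the product rule, P'(s) = (3s + 3)·e^s. Since e^s > 0, the only critical point is s = -1.
P''(-1) has the same sign as 3 > 0, so this is a local minimum.
P(-1) = (-3)·e^(-1) ≈ -1.1036.

-1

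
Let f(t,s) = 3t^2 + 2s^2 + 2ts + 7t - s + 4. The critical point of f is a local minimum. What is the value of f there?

-7/4

∂f/∂t = 6t + 2s + 7 = 0 and ∂f/∂s = 2t + 4s - 1 = 0, so (t, s) = (-3/2, 1).
The Hessian has f_{tt} = 6, f_{ss} = 4, f_{ts} = 2, giving D = 20 > 0 with f_{tt} > 0, so the point is a local minimum.
f(-3/2, 1) = -7/4.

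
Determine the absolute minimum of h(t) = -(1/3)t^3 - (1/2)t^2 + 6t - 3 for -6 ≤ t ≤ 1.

h'(t) = -t^2 - t + 6, whose only zero in [-6, 1] is t = -3.
Candidates: h(-6) = 15, h(-3) = -33/2, h(1) = 13/6.
Hence the absolute minimum is -33/2 at t = -3.

-33/2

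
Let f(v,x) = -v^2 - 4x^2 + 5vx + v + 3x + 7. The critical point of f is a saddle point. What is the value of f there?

35/9

∂f/∂v = -2v + 5x + 1 = 0 and ∂f/∂x = 5v - 8x + 3 = 0, so (v, x) = (-23/9, -11/9).
The Hessian has f_{vv} = -2, f_{xx} = -8, f_{vx} = 5, giving D = -9 < 0, so the point is a saddle point.
f(-23/9, -11/9) = 35/9.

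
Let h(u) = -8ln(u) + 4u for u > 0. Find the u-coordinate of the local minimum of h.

2

h'(u) = -8/u + 4 = 0 gives u = 2.
h''(u) = 8/u², which is positive for u > 0, so this is a local minimum.
h(2) = -8·ln(2) + 8 ≈ 2.4548.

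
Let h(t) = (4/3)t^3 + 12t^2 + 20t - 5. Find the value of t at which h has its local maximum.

Critical points: h'(t) = 4t^2 + 24t + 20 vanishes at t = -5, -1.
h''(t) = 8t + 24. h''(-5) = -16 < 0 ⇒ local maximum; h''(-1) = 16 > 0 ⇒ local minimum.
The local maximum is h(-5) = 85/3.

-5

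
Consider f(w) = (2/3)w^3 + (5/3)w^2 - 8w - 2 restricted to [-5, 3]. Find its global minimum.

Differentiating, f'(w) = 2w^2 + (10/3)w - 8; which vanishes at w = -3 and w = 4/3.
Compare values at every candidate in [-5, 3]: f(-5) = -11/3,  f(-3) = 19,  f(4/3) = -658/81,  f(3) = 7.
Hence the absolute minimum is -658/81 at w = 4/3.

-658/81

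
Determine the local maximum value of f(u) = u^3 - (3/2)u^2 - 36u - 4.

127/2

f'(u) = 3u^2 - 3u - 36. Setting f'(u) = 0 gives u ∈ {-3, 4}.
f''(u) = 6u - 3. f''(-3) = -21 < 0 ⇒ local maximum; f''(4) = 21 > 0 ⇒ local minimum.
Thus f has its local maximum at u = -3, with value 127/2.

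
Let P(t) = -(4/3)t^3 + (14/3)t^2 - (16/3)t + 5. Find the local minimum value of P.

Critical points: P'(t) = -4t^2 + (28/3)t - 16/3 vanishes at t = 1, 4/3.
Since P''(t) = -8t + 28/3, we get P''(1) = 4/3 > 0 ⇒ local minimum; P''(4/3) = -4/3 < 0 ⇒ local maximum.
So the local minimum value is P(1) = 3.

3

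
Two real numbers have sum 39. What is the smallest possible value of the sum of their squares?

With a + b = 39, a^2 + b^2 = a^2 + (39 − a)^2.
The derivative 2a − 2(39 − a) = 4a − 78 vanishes at a = 39/2; second derivative 4 > 0, a minimum.
The minimum is 2·(39/2)^2 = 1521/2.

1521/2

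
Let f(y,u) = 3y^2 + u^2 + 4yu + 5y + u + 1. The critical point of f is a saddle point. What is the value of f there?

3

∂f/∂y = 6y + 4u + 5 = 0 and ∂f/∂u = 4y + 2u + 1 = 0, so (y, u) = (3/2, -7/2).
The Hessian has f_{yy} = 6, f_{uu} = 2, f_{yu} = 4, giving D = -4 < 0, so the point is a saddle point.
f(3/2, -7/2) = 3.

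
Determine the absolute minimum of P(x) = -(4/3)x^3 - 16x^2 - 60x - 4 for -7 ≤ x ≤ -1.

124/3

P'(x) = -4x^2 - 32x - 60, which vanishes at x = -5 and x = -3.
Candidates: P(-7) = 268/3, P(-5) = 188/3, P(-3) = 68, P(-1) = 124/3.
The minimum over the interval is 124/3, attained at x = -1.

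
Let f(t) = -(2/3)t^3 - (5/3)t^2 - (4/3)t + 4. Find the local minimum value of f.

Critical points: f'(t) = -2t^2 - (10/3)t - 4/3 vanishes at t = -1, -2/3.
Since f''(t) = -4t - 10/3, we get f''(-1) = 2/3 > 0 ⇒ local minimum; f''(-2/3) = -2/3 < 0 ⇒ local maximum.
Thus f has its local minimum at t = -1, with value 13/3.

13/3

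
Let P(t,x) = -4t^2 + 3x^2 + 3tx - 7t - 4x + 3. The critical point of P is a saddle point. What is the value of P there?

∂P/∂t = -8t + 3x - 7 = 0 and ∂P/∂x = 3t + 6x - 4 = 0, so (t, x) = (-10/19, 53/57).
The Hessian has P_{tt} = -8, P_{xx} = 6, P_{tx} = 3, giving D = -57 < 0, so the point is a saddle point.
P(-10/19, 53/57) = 170/57.

170/57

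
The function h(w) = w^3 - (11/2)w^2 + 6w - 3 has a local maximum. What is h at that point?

Critical points: h'(w) = 3w^2 - 11w + 6 vanishes at w = 2/3, 3.
Since h''(w) = 6w - 11, we get h''(2/3) = -7 < 0 ⇒ local maximum; h''(3) = 7 > 0 ⇒ local minimum.
Thus h has its local maximum at w = 2/3, with value -31/27.

-31/27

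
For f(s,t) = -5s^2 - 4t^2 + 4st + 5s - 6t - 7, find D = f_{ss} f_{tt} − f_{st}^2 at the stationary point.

∂f/∂s = -10s + 4t + 5 = 0 and ∂f/∂t = 4s - 8t - 6 = 0, so (s, t) = (1/4, -5/8).
The Hessian has f_{ss} = -10, f_{tt} = -8, f_{st} = 4, giving D = 64 > 0 with f_{ss} < 0, so the point is a local maximum.
D = (-10)·(-8) − (4)^2 = 64.

64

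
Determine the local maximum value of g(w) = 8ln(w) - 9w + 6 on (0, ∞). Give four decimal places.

-2.9423

g'(w) = 8/w − 9 = 0 gives w = 8/9.
g''(w) = -8/w², which is negative for w > 0, so this is a local maximum.
g(8/9) = 8·ln(8/9) - 8 + 6 ≈ -2.9423.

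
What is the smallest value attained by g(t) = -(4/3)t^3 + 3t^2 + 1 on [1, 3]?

The derivative is -4t^2 + 6t, whose only zero in [1, 3] is t = 3/2.
Candidates: g(1) = 8/3,  g(3/2) = 13/4,  g(3) = -8.
Hence the absolute minimum is -8 at t = 3.

-8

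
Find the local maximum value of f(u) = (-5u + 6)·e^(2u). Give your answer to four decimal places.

10.1380

Differentiating with the product rule gives f'(u) = (-10u + 7)·e^(2u). Since e^(2u) > 0, the only critical point is u = 7/10.
f''(7/10) has the same sign as -10 < 0, so this is a local maximum.
f(7/10) = (5/2)·e^(7/5) ≈ 10.1380.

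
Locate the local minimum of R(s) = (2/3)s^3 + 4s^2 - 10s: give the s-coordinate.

Critical points: R'(s) = 2s^2 + 8s - 10 vanishes at s = -5, 1.
Second-derivative test with R''(s) = 4s + 8: R''(-5) = -12 < 0 ⇒ local maximum; R''(1) = 12 > 0 ⇒ local minimum.
Thus R has its local minimum at s = 1, with value -16/3.

1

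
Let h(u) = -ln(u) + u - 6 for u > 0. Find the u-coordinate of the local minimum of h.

h'(u) = -1/u + 1 = 0 gives u = 1.
h''(u) = 1/u², which is positive for u > 0, so this is a local minimum.
h(1) = -1·ln(1) + 1 - 6 ≈ -5.0000.

1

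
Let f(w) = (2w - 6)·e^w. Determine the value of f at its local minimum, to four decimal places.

-14.7781

Differentiating with the product rule gives f'(w) = (2w - 4)·e^w. Since e^w > 0, the only critical point is w = 2.
f''(2) has the same sign as 2 > 0, so this is a local minimum.
f(2) = (-2)·e^(2) ≈ -14.7781.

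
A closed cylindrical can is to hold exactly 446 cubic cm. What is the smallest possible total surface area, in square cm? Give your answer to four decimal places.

323.1502

With radius r and height h, πr²h = 446 so h = 446/(πr²), and S(r) = 2πr² + 2πrh = 2πr² + 2·446/r.
S'(r) = 4πr − 2·446/r² = 0 ⇒ r³ = 446/(2π), so r ≈ 4.1405 and h = 2r ≈ 8.2810.
S''(r) = 4π + 4·446/r³ > 0, so this is the minimum; S ≈ 323.1502.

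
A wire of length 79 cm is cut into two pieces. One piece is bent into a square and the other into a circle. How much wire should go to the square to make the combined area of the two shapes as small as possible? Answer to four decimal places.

Let x be the length used for the square. Square side x/4; circle radius (79−x)/(2π).
A(x) = (x/4)² + π·((79−x)/(2π))² = x²/16 + (79−x)²/(4π) for 0 ≤ x ≤ 79. A'(x) = x/8 − (79−x)/(2π) = 0 gives x = 4·79/(π+4) ≈ 44.2478.
A'' = 1/8 + 1/(2π) > 0, so this gives the minimum combined area; x ≈ 44.2478 cm to the square.

44.2478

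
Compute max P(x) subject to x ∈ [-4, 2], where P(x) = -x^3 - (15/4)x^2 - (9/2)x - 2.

20

The derivative is -3x^2 - (15/2)x - 9/2, which vanishes at x = -3/2 and x = -1.
Candidates: P(-4) = 20, P(-3/2) = -5/16, P(-1) = -1/4, P(2) = -34.
The maximum over the interval is 20, attained at x = -4.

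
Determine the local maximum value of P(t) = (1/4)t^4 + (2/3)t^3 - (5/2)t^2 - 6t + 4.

Critical points: P'(t) = t^3 + 2t^2 - 5t - 6 vanishes at t = -3, -1, 2.
Since P''(t) = 3t^2 + 4t - 5, we get P''(-3) = 10 > 0 ⇒ local minimum; P''(-1) = -6 < 0 ⇒ local maximum; P''(2) = 15 > 0 ⇒ local minimum.
Thus P has its local maximum at t = -1, with value 85/12.

85/12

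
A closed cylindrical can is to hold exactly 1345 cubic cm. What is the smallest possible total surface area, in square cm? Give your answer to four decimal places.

With radius r and height h, πr²h = 1345 so h = 1345/(πr²), and S(r) = 2πr² + 2πrh = 2πr² + 2·1345/r.
S'(r) = 4πr − 2·1345/r² = 0 ⇒ r³ = 1345/(2π), so r ≈ 5.9820 and h = 2r ≈ 11.9640.
S''(r) = 4π + 4·1345/r³ > 0, so this is the minimum; S ≈ 674.5219.

674.5219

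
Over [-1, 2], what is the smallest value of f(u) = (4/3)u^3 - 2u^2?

-10/3

The derivative is 4u^2 - 4u, which vanishes at u = 0 and u = 1.
Compare values at every candidate in [-1, 2]: f(-1) = -10/3; f(0) = 0; f(1) = -2/3; f(2) = 8/3.
So the minimum is f(-1) = -10/3.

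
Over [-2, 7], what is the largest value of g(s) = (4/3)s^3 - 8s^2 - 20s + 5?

The derivative is 4s^2 - 16s - 20, which vanishes at s = -1 and s = 5.
Evaluating at the critical points and endpoints: g(-2) = 7/3, g(-1) = 47/3, g(5) = -385/3, g(7) = -209/3.
Hence the absolute maximum is 47/3 at s = -1.

47/3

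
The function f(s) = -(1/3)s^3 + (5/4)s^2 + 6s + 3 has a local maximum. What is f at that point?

77/3

Critical points: f'(s) = -s^2 + (5/2)s + 6 vanishes at s = -3/2, 4.
Second-derivative test with f''(s) = -2s + 5/2: f''(-3/2) = 11/2 > 0 ⇒ local minimum; f''(4) = -11/2 < 0 ⇒ local maximum.
The local maximum is f(4) = 77/3.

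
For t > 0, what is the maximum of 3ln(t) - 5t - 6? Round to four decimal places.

-10.5325

P'(t) = 3/t − 5 = 0 gives t = 3/5.
P''(t) = -3/t², which is negative for t > 0, so this is a local maximum.
P(3/5) = 3·ln(3/5) - 3 - 6 ≈ -10.5325.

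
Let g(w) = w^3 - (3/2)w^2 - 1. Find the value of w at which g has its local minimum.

g'(w) = 3w^2 - 3w = 0 at w = 0, 1.
Second-derivative test with g''(w) = 6w - 3: g''(0) = -3 < 0 ⇒ local maximum; g''(1) = 3 > 0 ⇒ local minimum.
So the local minimum value is g(1) = -3/2.

1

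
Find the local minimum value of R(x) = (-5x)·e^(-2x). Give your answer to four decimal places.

By the product rule, R'(x) = (10x - 5)·e^(-2x). Since e^(-2x) > 0, the only critical point is x = 1/2.
R''(1/2) has the same sign as 10 > 0, so this is a local minimum.
R(1/2) = (-5/2)·e^(-1) ≈ -0.9197.

-0.9197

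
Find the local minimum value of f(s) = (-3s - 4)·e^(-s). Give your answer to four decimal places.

-4.1868

By the product rule, f'(s) = (3s + 1)·e^(-s). Since e^(-s) > 0, the only critical point is s = -1/3.
f''(-1/3) has the same sign as 3 > 0, so this is a local minimum.
f(-1/3) = (-3)·e^(1/3) ≈ -4.1868.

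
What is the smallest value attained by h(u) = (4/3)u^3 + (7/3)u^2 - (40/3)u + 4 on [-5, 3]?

Differentiating, h'(u) = 4u^2 + (14/3)u - 40/3; which vanishes at u = -5/2 and u = 4/3.
Candidates: h(-5) = -113/3,  h(-5/2) = 373/12,  h(4/3) = -524/81,  h(3) = 21.
Hence the absolute minimum is -113/3 at u = -5.

-113/3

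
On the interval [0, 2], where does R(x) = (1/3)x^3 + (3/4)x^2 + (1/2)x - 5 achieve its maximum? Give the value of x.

Differentiating, R'(x) = x^2 + (3/2)x + 1/2; which has no zeros in [0, 2].
Evaluating at the critical points and endpoints: R(0) = -5, R(2) = 5/3.
Hence the absolute maximum is 5/3 at x = 2.

2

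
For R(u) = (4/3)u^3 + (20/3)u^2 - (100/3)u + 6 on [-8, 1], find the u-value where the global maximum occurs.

-5

Differentiating, R'(u) = 4u^2 + (40/3)u - 100/3; whose only zero in [-8, 1] is u = -5.
Evaluating at the critical points and endpoints: R(-8) = 50/3,  R(-5) = 518/3,  R(1) = -58/3.
The maximum over the interval is 518/3, attained at u = -5.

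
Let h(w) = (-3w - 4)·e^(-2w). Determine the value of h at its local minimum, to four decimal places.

By the product rule, h'(w) = (6w + 5)·e^(-2w). Since e^(-2w) > 0, the only critical point is w = -5/6.
h''(-5/6) has the same sign as 6 > 0, so this is a local minimum.
h(-5/6) = (-3/2)·e^(5/3) ≈ -7.9417.

-7.9417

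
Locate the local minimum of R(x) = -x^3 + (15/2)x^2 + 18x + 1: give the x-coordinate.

-1

R'(x) = -3x^2 + 15x + 18. Setting R'(x) = 0 gives x ∈ {-1, 6}.
Since R''(x) = -6x + 15, we get R''(-1) = 21 > 0 ⇒ local minimum; R''(6) = -21 < 0 ⇒ local maximum.
Thus R has its local minimum at x = -1, with value -17/2.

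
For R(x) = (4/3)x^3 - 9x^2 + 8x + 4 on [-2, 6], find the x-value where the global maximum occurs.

6

Differentiating, R'(x) = 4x^2 - 18x + 8; which vanishes at x = 1/2 and x = 4.
Compare values at every candidate in [-2, 6]: R(-2) = -176/3; R(1/2) = 71/12; R(4) = -68/3; R(6) = 16.
Hence the absolute maximum is 16 at x = 6.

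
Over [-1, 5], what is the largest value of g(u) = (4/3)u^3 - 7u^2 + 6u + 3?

Differentiating, g'(u) = 4u^2 - 14u + 6; which vanishes at u = 1/2 and u = 3.
Candidates: g(-1) = -34/3, g(1/2) = 53/12, g(3) = -6, g(5) = 74/3.
So the maximum is g(5) = 74/3.

74/3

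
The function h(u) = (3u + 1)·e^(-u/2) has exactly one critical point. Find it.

Differentiating with the product rule gives h'(u) = (-(3/2)u + 5/2)·e^(-u/2). Since e^(-u/2) > 0, the only critical point is u = 5/3.
h''(5/3) has the same sign as -3/2 < 0, so this is a local maximum.
h(5/3) = (6)·e^(-5/6) ≈ 2.6076.

5/3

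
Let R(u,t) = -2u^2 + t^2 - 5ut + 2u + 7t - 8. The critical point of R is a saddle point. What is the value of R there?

-96/11

∂R/∂u = -4u - 5t + 2 = 0 and ∂R/∂t = -5u + 2t + 7 = 0, so (u, t) = (13/11, -6/11).
The Hessian has R_{uu} = -4, R_{tt} = 2, R_{ut} = -5, giving D = -33 < 0, so the point is a saddle point.
R(13/11, -6/11) = -96/11.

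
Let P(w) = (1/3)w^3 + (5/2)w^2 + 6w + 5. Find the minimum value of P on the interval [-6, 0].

The derivative is w^2 + 5w + 6, which vanishes at w = -3 and w = -2.
Candidates: P(-6) = -13,  P(-3) = 1/2,  P(-2) = 1/3,  P(0) = 5.
Hence the absolute minimum is -13 at w = -6.

-13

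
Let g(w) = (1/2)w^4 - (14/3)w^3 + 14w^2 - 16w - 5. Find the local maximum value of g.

-31/3

g'(w) = 2w^3 - 14w^2 + 28w - 16. Setting g'(w) = 0 gives w ∈ {1, 2, 4}.
Second-derivative test with g''(w) = 6w^2 - 28w + 28: g''(1) = 6 > 0 ⇒ local minimum; g''(2) = -4 < 0 ⇒ local maximum; g''(4) = 12 > 0 ⇒ local minimum.
So the local maximum value is g(2) = -31/3.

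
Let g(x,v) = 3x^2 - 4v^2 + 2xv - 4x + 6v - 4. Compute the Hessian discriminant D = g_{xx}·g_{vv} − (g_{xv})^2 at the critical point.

-52

∂g/∂x = 6x + 2v - 4 = 0 and ∂g/∂v = 2x - 8v + 6 = 0, so (x, v) = (5/13, 11/13).
The Hessian has g_{xx} = 6, g_{vv} = -8, g_{xv} = 2, giving D = -52 < 0, so the point is a saddle point.
D = (6)·(-8) − (2)^2 = -52.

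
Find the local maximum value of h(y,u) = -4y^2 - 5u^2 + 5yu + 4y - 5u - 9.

-83/11

∂h/∂y = -8y + 5u + 4 = 0 and ∂h/∂u = 5y - 10u - 5 = 0, so (y, u) = (3/11, -4/11).
The Hessian has h_{yy} = -8, h_{uu} = -10, h_{yu} = 5, giving D = 55 > 0 with h_{yy} < 0, so the point is a local maximum.
h(3/11, -4/11) = -83/11.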